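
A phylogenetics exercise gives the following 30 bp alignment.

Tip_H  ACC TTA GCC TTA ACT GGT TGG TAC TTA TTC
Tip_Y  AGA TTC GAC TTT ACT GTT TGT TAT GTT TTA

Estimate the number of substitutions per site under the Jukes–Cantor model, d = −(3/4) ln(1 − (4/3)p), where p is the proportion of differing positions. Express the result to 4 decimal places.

0.5034

The sequences differ at positions 2 (C/G), 3 (C/A), 6 (A/C), 8 (C/A), 12 (A/T), 17 (G/T), 21 (G/T), 24 (C/T), 25 (T/G), 27 (A/T), 30 (C/A).
p = 11/30 = 0.366667.
d = −0.75 · ln(1 − (4/3)·0.366667) = −0.75 · ln(0.511111) = −0.75 · (-0.671168) = 0.5034.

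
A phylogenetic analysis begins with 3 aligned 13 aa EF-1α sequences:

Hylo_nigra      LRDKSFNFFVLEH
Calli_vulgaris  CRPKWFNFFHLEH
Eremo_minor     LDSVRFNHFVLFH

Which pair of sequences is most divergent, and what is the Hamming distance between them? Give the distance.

8

Pairwise Hamming distances:
  Hylo_nigra vs Calli_vulgaris: 4
  Hylo_nigra vs Eremo_minor: 6
  Calli_vulgaris vs Eremo_minor: 8
The largest is 8, between Calli_vulgaris and Eremo_minor.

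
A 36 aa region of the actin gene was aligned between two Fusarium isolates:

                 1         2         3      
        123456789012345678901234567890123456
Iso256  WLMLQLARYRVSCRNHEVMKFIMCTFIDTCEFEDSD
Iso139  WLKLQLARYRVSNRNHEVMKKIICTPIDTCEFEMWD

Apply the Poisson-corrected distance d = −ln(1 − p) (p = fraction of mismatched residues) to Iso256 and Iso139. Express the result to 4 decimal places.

The sequences differ at positions 3 (M/K), 13 (C/N), 21 (F/K), 23 (M/I), 26 (F/P), 34 (D/M), 35 (S/W).
p = 7/36 = 0.194444.
d = −ln(1 − 0.194444) = −ln(0.805556) = 0.2162.

0.2162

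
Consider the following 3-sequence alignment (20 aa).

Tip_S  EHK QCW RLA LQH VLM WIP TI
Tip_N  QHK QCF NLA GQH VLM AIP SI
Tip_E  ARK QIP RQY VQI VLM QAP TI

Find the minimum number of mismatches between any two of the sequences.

Pairwise Hamming distances:
  Tip_S vs Tip_N: 6
  Tip_S vs Tip_E: 10
  Tip_N vs Tip_E: 12
The smallest is 6, between Tip_S and Tip_N.

6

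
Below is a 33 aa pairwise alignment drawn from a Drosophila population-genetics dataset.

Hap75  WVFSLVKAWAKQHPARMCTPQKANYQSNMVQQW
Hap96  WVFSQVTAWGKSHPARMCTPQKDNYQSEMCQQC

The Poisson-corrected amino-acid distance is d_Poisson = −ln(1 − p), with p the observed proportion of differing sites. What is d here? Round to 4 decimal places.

Mismatches occur at site 5 (L/Q), site 7 (K/T), site 10 (A/G), site 12 (Q/S), site 23 (A/D), site 28 (N/E), site 30 (V/C), site 33 (W/C).
p = 8/33 = 0.242424.
d = −ln(1 − 0.242424) = −ln(0.757576) = 0.2776.

0.2776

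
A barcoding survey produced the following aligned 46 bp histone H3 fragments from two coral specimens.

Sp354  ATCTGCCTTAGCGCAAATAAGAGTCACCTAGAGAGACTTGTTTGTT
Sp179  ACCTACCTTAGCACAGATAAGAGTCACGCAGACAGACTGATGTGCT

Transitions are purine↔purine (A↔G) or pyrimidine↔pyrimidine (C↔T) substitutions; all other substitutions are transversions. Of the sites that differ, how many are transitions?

7

Mismatches occur at site 2 (T/C, transition), site 5 (G/A, transition), site 13 (G/A, transition), site 16 (A/G, transition), site 28 (C/G, transversion), site 29 (T/C, transition), site 33 (G/C, transversion), site 39 (T/G, transversion), site 40 (G/A, transition), site 42 (T/G, transversion), site 45 (T/C, transition).
Of the 11 differences, 7 transitions and 4 transversions, so the answer is 7.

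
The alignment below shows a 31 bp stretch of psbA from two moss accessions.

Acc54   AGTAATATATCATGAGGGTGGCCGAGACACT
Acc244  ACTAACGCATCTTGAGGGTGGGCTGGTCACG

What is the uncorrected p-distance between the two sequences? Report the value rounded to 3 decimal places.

Differing sites — 2:G/C; 6:T/C; 7:A/G; 8:T/C; 12:A/T; 22:C/G; 24:G/T; 25:A/G; 27:A/T; 31:T/G.
There are 10 differences over 31 sites, so p = 10/31 = 0.323.

0.323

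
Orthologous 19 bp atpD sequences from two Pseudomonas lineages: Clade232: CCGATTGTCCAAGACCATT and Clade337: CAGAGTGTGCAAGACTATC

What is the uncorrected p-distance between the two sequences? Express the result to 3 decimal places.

0.263

Mismatches occur at site 2 (C/A), site 5 (T/G), site 9 (C/G), site 16 (C/T), site 19 (T/C).
There are 5 differences over 19 sites, so p = 5/19 = 0.263.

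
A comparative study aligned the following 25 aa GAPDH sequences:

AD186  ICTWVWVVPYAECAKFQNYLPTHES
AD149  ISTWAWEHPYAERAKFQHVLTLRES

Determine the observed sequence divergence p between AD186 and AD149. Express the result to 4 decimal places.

The sequences differ at positions 2 (C/S), 5 (V/A), 7 (V/E), 8 (V/H), 13 (C/R), 18 (N/H), 19 (Y/V), 21 (P/T), 22 (T/L), 23 (H/R).
There are 10 differences over 25 sites, so p = 10/25 = 0.4000.

0.4000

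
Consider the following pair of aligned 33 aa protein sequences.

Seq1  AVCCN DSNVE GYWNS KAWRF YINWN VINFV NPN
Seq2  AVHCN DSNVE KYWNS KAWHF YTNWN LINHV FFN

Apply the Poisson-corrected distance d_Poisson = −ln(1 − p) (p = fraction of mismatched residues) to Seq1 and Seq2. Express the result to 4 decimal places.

0.2776

The sequences differ at positions 3 (C/H), 11 (G/K), 19 (R/H), 22 (I/T), 26 (V/L), 29 (F/H), 31 (N/F), 32 (P/F).
p = 8/33 = 0.242424.
d = −ln(1 − 0.242424) = −ln(0.757576) = 0.2776.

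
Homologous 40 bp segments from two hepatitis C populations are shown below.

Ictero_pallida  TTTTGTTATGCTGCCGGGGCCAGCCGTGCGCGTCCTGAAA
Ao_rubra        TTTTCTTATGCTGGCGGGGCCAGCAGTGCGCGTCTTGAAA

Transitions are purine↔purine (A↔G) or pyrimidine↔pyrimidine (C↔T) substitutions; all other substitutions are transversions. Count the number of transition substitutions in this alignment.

1

Mismatches occur at site 5 (G↔C, transversion), site 14 (C↔G, transversion), site 25 (C↔A, transversion), site 35 (C↔T, transition).
Of the 4 differences, 1 transition and 3 transversions, so the answer is 1.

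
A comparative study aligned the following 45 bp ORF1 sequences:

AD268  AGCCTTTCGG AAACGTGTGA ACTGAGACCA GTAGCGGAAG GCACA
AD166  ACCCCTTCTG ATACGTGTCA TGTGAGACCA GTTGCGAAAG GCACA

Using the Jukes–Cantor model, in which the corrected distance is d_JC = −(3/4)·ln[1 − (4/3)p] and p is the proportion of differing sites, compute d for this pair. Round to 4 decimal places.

Differing sites — 2:G/C; 5:T/C; 9:G/T; 12:A/T; 19:G/C; 21:A/T; 22:C/G; 33:A/T; 37:G/A.
p = 9/45 = 0.200000.
d = −0.75 · ln(1 − (4/3)·0.200000) = −0.75 · ln(0.733333) = −0.75 · (-0.310155) = 0.2326.

0.2326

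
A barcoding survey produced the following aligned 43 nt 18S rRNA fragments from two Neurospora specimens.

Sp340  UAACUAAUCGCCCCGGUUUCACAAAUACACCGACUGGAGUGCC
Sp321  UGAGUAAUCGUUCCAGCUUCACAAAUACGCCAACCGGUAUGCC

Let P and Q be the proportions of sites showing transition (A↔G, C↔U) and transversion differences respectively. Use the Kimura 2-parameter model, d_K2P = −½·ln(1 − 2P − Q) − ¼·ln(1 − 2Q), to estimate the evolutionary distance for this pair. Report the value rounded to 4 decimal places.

Differing sites — 2:A/G (Ti); 4:C/G (Tv); 11:C/U (Ti); 12:C/U (Ti); 15:G/A (Ti); 17:U/C (Ti); 29:A/G (Ti); 32:G/A (Ti); 35:U/C (Ti); 38:A/U (Tv); 39:G/A (Ti).
Of the 11 differences, 9 transitions and 2 transversions over 43 sites: P = 9/43 = 0.209302, Q = 2/43 = 0.046512.
d = −0.5·ln(0.534884) − 0.25·ln(0.906976) = −0.5·(-0.625705) − 0.25·(-0.097639) = 0.3373.

0.3373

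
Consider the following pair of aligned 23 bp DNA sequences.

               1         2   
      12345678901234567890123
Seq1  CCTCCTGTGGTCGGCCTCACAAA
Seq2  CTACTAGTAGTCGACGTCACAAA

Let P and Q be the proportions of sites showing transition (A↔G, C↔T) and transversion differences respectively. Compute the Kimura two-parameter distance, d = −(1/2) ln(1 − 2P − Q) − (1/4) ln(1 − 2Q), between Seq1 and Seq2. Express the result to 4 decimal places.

0.4009

The sequences differ at positions 2 (C/T, transition), 3 (T/A, transversion), 5 (C/T, transition), 6 (T/A, transversion), 9 (G/A, transition), 14 (G/A, transition), 16 (C/G, transversion).
Of the 7 differences, 4 transitions and 3 transversions over 23 sites: P = 4/23 = 0.173913, Q = 3/23 = 0.130435.
d = −0.5·ln(0.521739) − 0.25·ln(0.739130) = −0.5·(-0.650588) − 0.25·(-0.302281) = 0.4009.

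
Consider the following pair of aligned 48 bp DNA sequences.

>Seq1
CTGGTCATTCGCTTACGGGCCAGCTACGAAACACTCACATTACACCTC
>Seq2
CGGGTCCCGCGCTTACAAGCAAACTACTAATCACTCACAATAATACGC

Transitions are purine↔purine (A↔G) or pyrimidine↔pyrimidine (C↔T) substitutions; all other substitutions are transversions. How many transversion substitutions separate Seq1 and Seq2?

11

Differing sites — 2:T/G (Tv); 7:A/C (Tv); 8:T/C (Ti); 9:T/G (Tv); 17:G/A (Ti); 18:G/A (Ti); 21:C/A (Tv); 23:G/A (Ti); 28:G/T (Tv); 31:A/T (Tv); 40:T/A (Tv); 43:C/A (Tv); 44:A/T (Tv); 45:C/A (Tv); 47:T/G (Tv).
Of the 15 differences, 4 transitions and 11 transversions, so the answer is 11.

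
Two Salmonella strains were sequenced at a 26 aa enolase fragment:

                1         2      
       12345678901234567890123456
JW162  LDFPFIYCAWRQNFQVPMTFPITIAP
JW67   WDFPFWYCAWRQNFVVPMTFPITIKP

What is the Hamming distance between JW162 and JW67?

4

The sequences differ at positions 1 (L/W), 6 (I/W), 15 (Q/V), 25 (A/K).
That gives 4 mismatches out of 26 aligned sites, so the Hamming distance is 4.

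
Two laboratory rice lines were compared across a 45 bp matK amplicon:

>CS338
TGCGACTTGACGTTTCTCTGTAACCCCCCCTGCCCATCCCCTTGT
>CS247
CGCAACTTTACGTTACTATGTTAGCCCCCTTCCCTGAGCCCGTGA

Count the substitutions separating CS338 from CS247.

Mismatches occur at site 1 (T→C), site 4 (G→A), site 9 (G→T), site 15 (T→A), site 18 (C→A), site 22 (A→T), site 24 (C→G), site 30 (C→T), site 32 (G→C), site 35 (C→T), site 36 (A→G), site 37 (T→A), site 38 (C→G), site 42 (T→G), site 45 (T→A).
That gives 15 mismatches out of 45 aligned sites, so the Hamming distance is 15.

15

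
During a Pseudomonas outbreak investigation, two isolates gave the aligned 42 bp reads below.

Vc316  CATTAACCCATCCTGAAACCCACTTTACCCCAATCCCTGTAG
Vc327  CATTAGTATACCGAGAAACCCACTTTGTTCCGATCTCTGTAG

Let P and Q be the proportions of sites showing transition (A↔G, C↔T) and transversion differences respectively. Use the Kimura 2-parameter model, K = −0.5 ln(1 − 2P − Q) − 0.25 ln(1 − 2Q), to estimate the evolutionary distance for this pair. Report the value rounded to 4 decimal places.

0.3851

The sequences differ at positions 6 (A/G, transition), 7 (C/T, transition), 8 (C/A, transversion), 9 (C/T, transition), 11 (T/C, transition), 13 (C/G, transversion), 14 (T/A, transversion), 27 (A/G, transition), 28 (C/T, transition), 29 (C/T, transition), 32 (A/G, transition), 36 (C/T, transition).
Of the 12 differences, 9 transitions and 3 transversions over 42 sites: P = 9/42 = 0.214286, Q = 3/42 = 0.071429.
d = −0.5·ln(0.499999) − 0.25·ln(0.857142) = −0.5·(-0.693149) − 0.25·(-0.154152) = 0.3851.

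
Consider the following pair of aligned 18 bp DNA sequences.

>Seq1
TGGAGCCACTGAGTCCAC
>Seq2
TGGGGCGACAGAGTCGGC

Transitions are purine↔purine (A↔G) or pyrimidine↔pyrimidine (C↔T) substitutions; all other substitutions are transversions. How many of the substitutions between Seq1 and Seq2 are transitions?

2

The sequences differ at positions 4 (A/G, transition), 7 (C/G, transversion), 10 (T/A, transversion), 16 (C/G, transversion), 17 (A/G, transition).
Of the 5 differences, 2 transitions and 3 transversions, so the answer is 2.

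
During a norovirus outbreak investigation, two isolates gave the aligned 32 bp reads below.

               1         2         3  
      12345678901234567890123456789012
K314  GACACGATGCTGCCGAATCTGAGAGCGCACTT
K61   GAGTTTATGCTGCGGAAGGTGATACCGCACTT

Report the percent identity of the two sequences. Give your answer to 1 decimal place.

71.9%

Differing sites — 3:C/G; 4:A/T; 5:C/T; 6:G/T; 14:C/G; 18:T/G; 19:C/G; 23:G/T; 25:G/C.
23 of the 32 sites match, so the percent identity is 23/32 × 100 = 71.9%.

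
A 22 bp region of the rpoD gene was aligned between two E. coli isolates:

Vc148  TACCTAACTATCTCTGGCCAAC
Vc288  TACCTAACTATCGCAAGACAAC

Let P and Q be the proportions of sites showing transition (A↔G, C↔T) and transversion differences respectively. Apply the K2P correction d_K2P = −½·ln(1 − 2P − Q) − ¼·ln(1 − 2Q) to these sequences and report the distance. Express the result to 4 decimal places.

The sequences differ at positions 13 (T/G, transversion), 15 (T/A, transversion), 16 (G/A, transition), 18 (C/A, transversion).
Of the 4 differences, 1 transition and 3 transversions over 22 sites: P = 1/22 = 0.045455, Q = 3/22 = 0.136364.
d = −0.5·ln(0.772726) − 0.25·ln(0.727272) = −0.5·(-0.257831) − 0.25·(-0.318455) = 0.2085.

0.2085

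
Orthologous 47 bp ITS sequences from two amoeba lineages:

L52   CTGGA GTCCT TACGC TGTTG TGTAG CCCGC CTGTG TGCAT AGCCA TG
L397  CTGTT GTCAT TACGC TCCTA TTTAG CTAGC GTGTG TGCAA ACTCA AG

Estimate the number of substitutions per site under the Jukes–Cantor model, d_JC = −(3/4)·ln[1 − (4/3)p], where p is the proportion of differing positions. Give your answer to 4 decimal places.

Mismatches occur at site 4 (G→T), site 5 (A→T), site 9 (C→A), site 17 (G→C), site 18 (T→C), site 20 (G→A), site 22 (G→T), site 27 (C→T), site 28 (C→A), site 31 (C→G), site 40 (T→A), site 42 (G→C), site 43 (C→T), site 46 (T→A).
p = 14/47 = 0.297872.
d = −0.75 · ln(1 − (4/3)·0.297872) = −0.75 · ln(0.602837) = −0.75 · (-0.506108) = 0.3796.

0.3796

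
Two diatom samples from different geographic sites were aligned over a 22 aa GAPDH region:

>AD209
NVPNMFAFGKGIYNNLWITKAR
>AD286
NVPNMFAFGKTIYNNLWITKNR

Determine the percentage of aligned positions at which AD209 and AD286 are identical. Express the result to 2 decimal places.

Mismatches occur at site 11 (G↔T), site 21 (A↔N).
20 of the 22 sites match, so the percent identity is 20/22 × 100 = 90.91%.

90.91%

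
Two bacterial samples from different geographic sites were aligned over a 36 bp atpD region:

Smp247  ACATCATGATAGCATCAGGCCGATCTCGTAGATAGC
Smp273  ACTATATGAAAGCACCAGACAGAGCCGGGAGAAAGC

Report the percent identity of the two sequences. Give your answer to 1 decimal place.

66.7%

The sequences differ at positions 3 (A/T), 4 (T/A), 5 (C/T), 10 (T/A), 15 (T/C), 19 (G/A), 21 (C/A), 24 (T/G), 26 (T/C), 27 (C/G), 29 (T/G), 33 (T/A).
24 of the 36 sites match, so the percent identity is 24/36 × 100 = 66.7%.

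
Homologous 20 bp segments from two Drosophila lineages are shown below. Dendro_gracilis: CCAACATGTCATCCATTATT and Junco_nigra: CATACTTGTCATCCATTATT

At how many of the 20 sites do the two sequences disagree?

3

Differing sites — 2:C/A; 3:A/T; 6:A/T.
That gives 3 mismatches out of 20 aligned sites, so the Hamming distance is 3.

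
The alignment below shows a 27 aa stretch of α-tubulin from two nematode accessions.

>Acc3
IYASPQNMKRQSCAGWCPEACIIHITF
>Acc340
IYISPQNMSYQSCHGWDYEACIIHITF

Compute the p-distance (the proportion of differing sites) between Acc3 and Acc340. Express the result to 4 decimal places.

Differing sites — 3:A/I; 9:K/S; 10:R/Y; 14:A/H; 17:C/D; 18:P/Y.
There are 6 differences over 27 sites, so p = 6/27 = 0.2222.

0.2222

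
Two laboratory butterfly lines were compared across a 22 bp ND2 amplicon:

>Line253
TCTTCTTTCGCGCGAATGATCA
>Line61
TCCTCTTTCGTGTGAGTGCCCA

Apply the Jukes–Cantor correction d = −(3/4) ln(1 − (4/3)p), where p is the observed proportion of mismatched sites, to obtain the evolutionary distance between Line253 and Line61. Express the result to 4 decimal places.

The sequences differ at positions 3 (T/C), 11 (C/T), 13 (C/T), 16 (A/G), 19 (A/C), 20 (T/C).
p = 6/22 = 0.272727.
d = −0.75 · ln(1 − (4/3)·0.272727) = −0.75 · ln(0.636364) = −0.75 · (-0.451985) = 0.3390.

0.3390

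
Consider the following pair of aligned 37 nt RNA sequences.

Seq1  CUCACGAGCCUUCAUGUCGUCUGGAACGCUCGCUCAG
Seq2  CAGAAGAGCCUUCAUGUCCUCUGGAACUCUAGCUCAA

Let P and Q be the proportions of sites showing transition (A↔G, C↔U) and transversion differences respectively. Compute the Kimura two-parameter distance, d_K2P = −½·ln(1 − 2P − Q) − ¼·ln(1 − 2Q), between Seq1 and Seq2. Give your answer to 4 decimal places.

0.2198

Mismatches occur at site 2 (U↔A, transversion), site 3 (C↔G, transversion), site 5 (C↔A, transversion), site 19 (G↔C, transversion), site 28 (G↔U, transversion), site 31 (C↔A, transversion), site 37 (G↔A, transition).
Of the 7 differences, 1 transition and 6 transversions over 37 sites: P = 1/37 = 0.027027, Q = 6/37 = 0.162162.
d = −0.5·ln(0.783784) − 0.25·ln(0.675676) = −0.5·(-0.243622) − 0.25·(-0.392042) = 0.2198.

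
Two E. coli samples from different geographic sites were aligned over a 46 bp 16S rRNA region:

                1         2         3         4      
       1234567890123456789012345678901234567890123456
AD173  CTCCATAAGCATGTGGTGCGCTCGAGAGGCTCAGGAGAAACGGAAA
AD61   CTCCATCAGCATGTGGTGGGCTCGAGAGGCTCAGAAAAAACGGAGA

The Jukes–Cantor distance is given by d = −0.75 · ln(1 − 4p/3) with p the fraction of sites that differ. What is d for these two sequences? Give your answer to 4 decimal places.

0.1174

Differing sites — 7:A/C; 19:C/G; 35:G/A; 37:G/A; 45:A/G.
p = 5/46 = 0.108696.
d = −0.75 · ln(1 − (4/3)·0.108696) = −0.75 · ln(0.855072) = −0.75 · (-0.156570) = 0.1174.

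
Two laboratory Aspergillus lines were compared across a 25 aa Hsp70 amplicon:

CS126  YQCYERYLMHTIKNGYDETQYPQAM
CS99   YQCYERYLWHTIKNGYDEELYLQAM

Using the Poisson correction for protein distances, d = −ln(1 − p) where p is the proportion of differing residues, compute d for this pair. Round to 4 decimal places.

0.1744

Differing sites — 9:M/W; 19:T/E; 20:Q/L; 22:P/L.
p = 4/25 = 0.160000.
d = −ln(1 − 0.160000) = −ln(0.840000) = 0.1744.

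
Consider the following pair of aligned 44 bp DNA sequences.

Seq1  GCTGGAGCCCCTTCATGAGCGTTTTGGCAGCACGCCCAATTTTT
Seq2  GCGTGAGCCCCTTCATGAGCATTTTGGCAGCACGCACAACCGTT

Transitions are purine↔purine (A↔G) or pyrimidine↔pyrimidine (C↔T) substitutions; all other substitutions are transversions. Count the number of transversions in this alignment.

Mismatches occur at site 3 (T↔G, transversion), site 4 (G↔T, transversion), site 21 (G↔A, transition), site 36 (C↔A, transversion), site 40 (T↔C, transition), site 41 (T↔C, transition), site 42 (T↔G, transversion).
Of the 7 differences, 3 transitions and 4 transversions, so the answer is 4.

4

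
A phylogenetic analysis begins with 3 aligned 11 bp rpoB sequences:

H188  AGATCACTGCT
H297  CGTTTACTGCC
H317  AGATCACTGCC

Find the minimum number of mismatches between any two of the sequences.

Pairwise Hamming distances:
  H188 vs H297: 4
  H188 vs H317: 1
  H297 vs H317: 3
The smallest is 1, between H188 and H317.

1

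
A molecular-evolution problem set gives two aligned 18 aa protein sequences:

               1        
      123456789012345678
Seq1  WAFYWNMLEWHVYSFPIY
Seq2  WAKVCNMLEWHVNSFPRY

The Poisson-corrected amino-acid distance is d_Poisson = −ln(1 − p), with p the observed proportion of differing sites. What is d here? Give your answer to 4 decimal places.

0.3254

Mismatches occur at site 3 (F→K), site 4 (Y→V), site 5 (W→C), site 13 (Y→N), site 17 (I→R).
p = 5/18 = 0.277778.
d = −ln(1 − 0.277778) = −ln(0.722222) = 0.3254.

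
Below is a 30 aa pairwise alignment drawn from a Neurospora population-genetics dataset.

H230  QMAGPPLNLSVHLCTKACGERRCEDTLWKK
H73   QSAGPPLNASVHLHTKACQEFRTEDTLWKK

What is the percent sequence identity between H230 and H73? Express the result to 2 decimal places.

Differing sites — 2:M/S; 9:L/A; 14:C/H; 19:G/Q; 21:R/F; 23:C/T.
24 of the 30 sites match, so the percent identity is 24/30 × 100 = 80.00%.

80.00%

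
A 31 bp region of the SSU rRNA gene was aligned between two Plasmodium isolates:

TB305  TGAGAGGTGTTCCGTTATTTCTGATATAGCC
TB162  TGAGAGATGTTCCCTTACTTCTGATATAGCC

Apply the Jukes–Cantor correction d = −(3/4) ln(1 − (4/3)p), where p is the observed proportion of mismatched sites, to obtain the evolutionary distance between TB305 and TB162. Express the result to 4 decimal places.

0.1036

Differing sites — 7:G/A; 14:G/C; 18:T/C.
p = 3/31 = 0.096774.
d = −0.75 · ln(1 − (4/3)·0.096774) = −0.75 · ln(0.870968) = −0.75 · (-0.138150) = 0.1036.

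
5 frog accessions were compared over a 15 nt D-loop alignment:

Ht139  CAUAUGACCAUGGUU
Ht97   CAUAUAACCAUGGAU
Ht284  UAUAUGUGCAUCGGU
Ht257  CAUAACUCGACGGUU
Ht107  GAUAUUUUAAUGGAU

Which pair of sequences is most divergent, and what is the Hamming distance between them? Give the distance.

8

Pairwise Hamming distances:
  Ht139 vs Ht97: 2
  Ht139 vs Ht284: 5
  Ht139 vs Ht257: 5
  Ht139 vs Ht107: 6
  Ht97 vs Ht284: 6
  Ht97 vs Ht257: 6
  Ht97 vs Ht107: 5
  Ht284 vs Ht257: 8
  Ht284 vs Ht107: 6
  Ht257 vs Ht107: 7
The largest is 8, between Ht284 and Ht257.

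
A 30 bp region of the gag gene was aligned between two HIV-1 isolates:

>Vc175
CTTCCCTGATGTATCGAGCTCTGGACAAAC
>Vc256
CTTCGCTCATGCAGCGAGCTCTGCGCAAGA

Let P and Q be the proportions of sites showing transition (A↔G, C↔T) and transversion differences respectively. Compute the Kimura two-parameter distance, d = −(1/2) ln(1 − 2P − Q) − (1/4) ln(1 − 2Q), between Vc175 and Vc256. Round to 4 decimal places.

0.3297

Differing sites — 5:C/G (Tv); 8:G/C (Tv); 12:T/C (Ti); 14:T/G (Tv); 24:G/C (Tv); 25:A/G (Ti); 29:A/G (Ti); 30:C/A (Tv).
Of the 8 differences, 3 transitions and 5 transversions over 30 sites: P = 3/30 = 0.100000, Q = 5/30 = 0.166667.
d = −0.5·ln(0.633333) − 0.25·ln(0.666666) = −0.5·(-0.456759) − 0.25·(-0.405466) = 0.3297.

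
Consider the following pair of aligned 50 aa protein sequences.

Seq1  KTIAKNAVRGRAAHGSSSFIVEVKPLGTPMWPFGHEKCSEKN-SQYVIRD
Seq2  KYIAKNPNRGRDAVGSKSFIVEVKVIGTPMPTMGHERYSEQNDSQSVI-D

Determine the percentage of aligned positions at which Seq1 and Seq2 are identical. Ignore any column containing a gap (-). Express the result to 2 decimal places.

68.75%

Excluding the 2 gap columns leaves 48 comparable sites.
The sequences differ at positions 2 (T/Y), 7 (A/P), 8 (V/N), 12 (A/D), 14 (H/V), 17 (S/K), 25 (P/V), 26 (L/I), 31 (W/P), 32 (P/T), 33 (F/M), 37 (K/R), 38 (C/Y), 41 (K/Q), 46 (Y/S).
33 of the 48 comparable sites match, so the percent identity is 33/48 × 100 = 68.75%.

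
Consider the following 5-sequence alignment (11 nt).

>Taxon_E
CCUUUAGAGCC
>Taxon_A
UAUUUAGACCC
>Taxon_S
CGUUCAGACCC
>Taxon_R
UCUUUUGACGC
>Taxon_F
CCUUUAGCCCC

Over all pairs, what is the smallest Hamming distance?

Pairwise Hamming distances:
  Taxon_E vs Taxon_A: 3
  Taxon_E vs Taxon_S: 3
  Taxon_E vs Taxon_R: 4
  Taxon_E vs Taxon_F: 2
  Taxon_A vs Taxon_S: 3
  Taxon_A vs Taxon_R: 3
  Taxon_A vs Taxon_F: 3
  Taxon_S vs Taxon_R: 5
  Taxon_S vs Taxon_F: 3
  Taxon_R vs Taxon_F: 4
The smallest is 2, between Taxon_E and Taxon_F.

2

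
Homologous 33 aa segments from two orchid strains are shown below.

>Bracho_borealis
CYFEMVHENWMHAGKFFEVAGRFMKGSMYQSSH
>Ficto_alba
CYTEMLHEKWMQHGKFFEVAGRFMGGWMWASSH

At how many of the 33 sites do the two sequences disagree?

The sequences differ at positions 3 (F/T), 6 (V/L), 9 (N/K), 12 (H/Q), 13 (A/H), 25 (K/G), 27 (S/W), 29 (Y/W), 30 (Q/A).
That gives 9 mismatches out of 33 aligned sites, so the Hamming distance is 9.

9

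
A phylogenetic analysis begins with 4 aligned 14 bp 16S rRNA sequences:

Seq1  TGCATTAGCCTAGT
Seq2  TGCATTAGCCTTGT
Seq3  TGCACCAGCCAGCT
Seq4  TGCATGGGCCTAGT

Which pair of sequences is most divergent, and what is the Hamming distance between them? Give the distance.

Pairwise Hamming distances:
  Seq1 vs Seq2: 1
  Seq1 vs Seq3: 5
  Seq1 vs Seq4: 2
  Seq2 vs Seq3: 5
  Seq2 vs Seq4: 3
  Seq3 vs Seq4: 6
The largest is 6, between Seq3 and Seq4.

6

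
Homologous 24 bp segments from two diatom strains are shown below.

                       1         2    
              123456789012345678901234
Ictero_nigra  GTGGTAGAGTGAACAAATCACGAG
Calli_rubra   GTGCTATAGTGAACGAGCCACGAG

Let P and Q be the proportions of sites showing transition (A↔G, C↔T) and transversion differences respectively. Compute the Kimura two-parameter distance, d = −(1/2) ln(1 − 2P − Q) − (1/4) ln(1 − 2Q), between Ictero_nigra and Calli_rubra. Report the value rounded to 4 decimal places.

Mismatches occur at site 4 (G↔C, transversion), site 7 (G↔T, transversion), site 15 (A↔G, transition), site 17 (A↔G, transition), site 18 (T↔C, transition).
Of the 5 differences, 3 transitions and 2 transversions over 24 sites: P = 3/24 = 0.125000, Q = 2/24 = 0.083333.
d = −0.5·ln(0.666667) − 0.25·ln(0.833334) = −0.5·(-0.405465) − 0.25·(-0.182321) = 0.2483.

0.2483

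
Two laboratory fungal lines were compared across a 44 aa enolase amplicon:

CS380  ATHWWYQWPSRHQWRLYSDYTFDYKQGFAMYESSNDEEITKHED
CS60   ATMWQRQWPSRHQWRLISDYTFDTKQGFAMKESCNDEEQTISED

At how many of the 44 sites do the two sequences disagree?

Mismatches occur at site 3 (H↔M), site 5 (W↔Q), site 6 (Y↔R), site 17 (Y↔I), site 24 (Y↔T), site 31 (Y↔K), site 34 (S↔C), site 39 (I↔Q), site 41 (K↔I), site 42 (H↔S).
That gives 10 mismatches out of 44 aligned sites, so the Hamming distance is 10.

10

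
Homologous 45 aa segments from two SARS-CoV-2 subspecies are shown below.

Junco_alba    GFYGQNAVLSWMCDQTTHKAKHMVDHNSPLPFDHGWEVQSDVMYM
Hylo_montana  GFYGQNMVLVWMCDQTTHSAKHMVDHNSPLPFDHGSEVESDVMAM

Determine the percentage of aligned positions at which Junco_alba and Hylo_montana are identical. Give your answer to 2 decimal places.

Differing sites — 7:A/M; 10:S/V; 19:K/S; 36:W/S; 39:Q/E; 44:Y/A.
39 of the 45 sites match, so the percent identity is 39/45 × 100 = 86.67%.

86.67%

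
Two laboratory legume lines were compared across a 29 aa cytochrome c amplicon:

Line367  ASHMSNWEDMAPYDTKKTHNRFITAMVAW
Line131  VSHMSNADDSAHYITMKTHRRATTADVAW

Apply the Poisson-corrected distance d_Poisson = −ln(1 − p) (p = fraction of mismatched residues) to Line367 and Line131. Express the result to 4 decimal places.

0.4769

Mismatches occur at site 1 (A↔V), site 7 (W↔A), site 8 (E↔D), site 10 (M↔S), site 12 (P↔H), site 14 (D↔I), site 16 (K↔M), site 20 (N↔R), site 22 (F↔A), site 23 (I↔T), site 26 (M↔D).
p = 11/29 = 0.379310.
d = −ln(1 − 0.379310) = −ln(0.620690) = 0.4769.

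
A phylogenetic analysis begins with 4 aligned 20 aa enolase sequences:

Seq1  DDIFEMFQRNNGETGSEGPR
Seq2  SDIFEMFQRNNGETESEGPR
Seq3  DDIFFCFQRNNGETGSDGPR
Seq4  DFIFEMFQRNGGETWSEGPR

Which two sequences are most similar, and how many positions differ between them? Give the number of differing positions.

2

Pairwise Hamming distances:
  Seq1 vs Seq2: 2
  Seq1 vs Seq3: 3
  Seq1 vs Seq4: 3
  Seq2 vs Seq3: 5
  Seq2 vs Seq4: 4
  Seq3 vs Seq4: 6
The smallest is 2, between Seq1 and Seq2.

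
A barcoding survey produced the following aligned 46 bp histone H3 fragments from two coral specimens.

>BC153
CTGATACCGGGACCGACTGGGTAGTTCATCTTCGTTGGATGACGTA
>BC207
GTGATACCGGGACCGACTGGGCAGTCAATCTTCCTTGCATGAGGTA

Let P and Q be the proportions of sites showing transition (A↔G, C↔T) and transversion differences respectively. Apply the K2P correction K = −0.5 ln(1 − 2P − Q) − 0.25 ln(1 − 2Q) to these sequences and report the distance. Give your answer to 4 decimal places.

0.1701

Mismatches occur at site 1 (C/G, transversion), site 22 (T/C, transition), site 26 (T/C, transition), site 27 (C/A, transversion), site 34 (G/C, transversion), site 38 (G/C, transversion), site 43 (C/G, transversion).
Of the 7 differences, 2 transitions and 5 transversions over 46 sites: P = 2/46 = 0.043478, Q = 5/46 = 0.108696.
d = −0.5·ln(0.804348) − 0.25·ln(0.782608) = −0.5·(-0.217723) − 0.25·(-0.245123) = 0.1701.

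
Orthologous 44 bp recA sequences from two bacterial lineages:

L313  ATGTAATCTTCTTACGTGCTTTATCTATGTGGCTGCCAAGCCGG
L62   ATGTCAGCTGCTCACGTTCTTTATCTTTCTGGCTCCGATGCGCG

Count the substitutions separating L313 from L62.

12

The sequences differ at positions 5 (A/C), 7 (T/G), 10 (T/G), 13 (T/C), 18 (G/T), 27 (A/T), 29 (G/C), 35 (G/C), 37 (C/G), 39 (A/T), 42 (C/G), 43 (G/C).
That gives 12 mismatches out of 44 aligned sites, so the Hamming distance is 12.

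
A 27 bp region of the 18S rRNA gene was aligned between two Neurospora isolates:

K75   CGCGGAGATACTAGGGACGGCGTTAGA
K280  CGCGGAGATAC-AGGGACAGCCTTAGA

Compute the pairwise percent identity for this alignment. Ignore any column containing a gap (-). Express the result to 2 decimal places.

Excluding the 1 gap column leaves 26 comparable sites.
The sequences differ at positions 19 (G/A), 22 (G/C).
24 of the 26 comparable sites match, so the percent identity is 24/26 × 100 = 92.31%.

92.31%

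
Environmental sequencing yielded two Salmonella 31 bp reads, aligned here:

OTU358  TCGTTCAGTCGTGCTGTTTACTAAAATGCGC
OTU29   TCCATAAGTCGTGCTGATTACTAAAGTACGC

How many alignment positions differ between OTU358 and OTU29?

6

Mismatches occur at site 3 (G/C), site 4 (T/A), site 6 (C/A), site 17 (T/A), site 26 (A/G), site 28 (G/A).
That gives 6 mismatches out of 31 aligned sites, so the Hamming distance is 6.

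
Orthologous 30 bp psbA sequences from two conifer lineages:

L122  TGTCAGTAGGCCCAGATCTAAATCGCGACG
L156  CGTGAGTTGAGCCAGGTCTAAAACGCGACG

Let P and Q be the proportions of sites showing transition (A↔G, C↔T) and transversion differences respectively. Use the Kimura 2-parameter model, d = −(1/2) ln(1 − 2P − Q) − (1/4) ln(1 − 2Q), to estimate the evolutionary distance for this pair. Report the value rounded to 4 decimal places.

Mismatches occur at site 1 (T↔C, transition), site 4 (C↔G, transversion), site 8 (A↔T, transversion), site 10 (G↔A, transition), site 11 (C↔G, transversion), site 16 (A↔G, transition), site 23 (T↔A, transversion).
Of the 7 differences, 3 transitions and 4 transversions over 30 sites: P = 3/30 = 0.100000, Q = 4/30 = 0.133333.
d = −0.5·ln(0.666667) − 0.25·ln(0.733334) = −0.5·(-0.405465) − 0.25·(-0.310154) = 0.2803.

0.2803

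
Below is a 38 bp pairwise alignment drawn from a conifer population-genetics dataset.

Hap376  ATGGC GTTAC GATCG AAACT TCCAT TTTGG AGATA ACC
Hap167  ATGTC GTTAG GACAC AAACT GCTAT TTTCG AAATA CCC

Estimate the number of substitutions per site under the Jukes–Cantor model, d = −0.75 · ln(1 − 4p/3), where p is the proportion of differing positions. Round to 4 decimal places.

0.3241

The sequences differ at positions 4 (G/T), 10 (C/G), 13 (T/C), 14 (C/A), 15 (G/C), 21 (T/G), 23 (C/T), 29 (G/C), 32 (G/A), 36 (A/C).
p = 10/38 = 0.263158.
d = −0.75 · ln(1 − (4/3)·0.263158) = −0.75 · ln(0.649123) = −0.75 · (-0.432133) = 0.3241.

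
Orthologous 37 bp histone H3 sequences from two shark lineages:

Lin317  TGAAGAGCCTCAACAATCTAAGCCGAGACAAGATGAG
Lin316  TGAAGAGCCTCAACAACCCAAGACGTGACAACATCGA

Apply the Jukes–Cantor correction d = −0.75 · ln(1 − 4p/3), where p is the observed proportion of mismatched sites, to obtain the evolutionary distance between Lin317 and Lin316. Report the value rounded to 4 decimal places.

Mismatches occur at site 17 (T/C), site 19 (T/C), site 23 (C/A), site 26 (A/T), site 32 (G/C), site 35 (G/C), site 36 (A/G), site 37 (G/A).
p = 8/37 = 0.216216.
d = −0.75 · ln(1 − (4/3)·0.216216) = −0.75 · ln(0.711712) = −0.75 · (-0.340082) = 0.2551.

0.2551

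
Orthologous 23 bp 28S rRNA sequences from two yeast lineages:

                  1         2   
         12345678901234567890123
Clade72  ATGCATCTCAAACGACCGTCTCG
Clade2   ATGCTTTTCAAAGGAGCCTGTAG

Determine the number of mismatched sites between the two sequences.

7

Mismatches occur at site 5 (A/T), site 7 (C/T), site 13 (C/G), site 16 (C/G), site 18 (G/C), site 20 (C/G), site 22 (C/A).
That gives 7 mismatches out of 23 aligned sites, so the Hamming distance is 7.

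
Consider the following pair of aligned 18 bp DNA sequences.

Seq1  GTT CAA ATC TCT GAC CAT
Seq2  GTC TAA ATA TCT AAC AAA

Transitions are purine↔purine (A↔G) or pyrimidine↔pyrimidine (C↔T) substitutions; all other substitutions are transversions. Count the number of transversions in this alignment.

Mismatches occur at site 3 (T/C, transition), site 4 (C/T, transition), site 9 (C/A, transversion), site 13 (G/A, transition), site 16 (C/A, transversion), site 18 (T/A, transversion).
Of the 6 differences, 3 transitions and 3 transversions, so the answer is 3.

3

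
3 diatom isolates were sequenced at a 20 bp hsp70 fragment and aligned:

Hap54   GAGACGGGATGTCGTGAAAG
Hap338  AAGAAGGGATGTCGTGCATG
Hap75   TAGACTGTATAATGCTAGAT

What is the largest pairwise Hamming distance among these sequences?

Pairwise Hamming distances:
  Hap54 vs Hap338: 4
  Hap54 vs Hap75: 10
  Hap338 vs Hap75: 13
The largest is 13, between Hap338 and Hap75.

13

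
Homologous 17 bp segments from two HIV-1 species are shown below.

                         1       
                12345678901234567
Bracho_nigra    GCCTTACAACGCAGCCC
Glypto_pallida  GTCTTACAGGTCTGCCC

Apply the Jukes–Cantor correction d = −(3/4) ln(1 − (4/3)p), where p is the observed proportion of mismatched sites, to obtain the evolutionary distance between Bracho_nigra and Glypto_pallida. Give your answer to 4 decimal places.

The sequences differ at positions 2 (C/T), 9 (A/G), 10 (C/G), 11 (G/T), 13 (A/T).
p = 5/17 = 0.294118.
d = −0.75 · ln(1 − (4/3)·0.294118) = −0.75 · ln(0.607843) = −0.75 · (-0.497839) = 0.3734.

0.3734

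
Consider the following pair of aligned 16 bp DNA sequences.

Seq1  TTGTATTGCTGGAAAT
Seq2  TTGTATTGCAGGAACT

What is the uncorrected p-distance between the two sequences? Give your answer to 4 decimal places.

Mismatches occur at site 10 (T↔A), site 15 (A↔C).
There are 2 differences over 16 sites, so p = 2/16 = 0.1250.

0.1250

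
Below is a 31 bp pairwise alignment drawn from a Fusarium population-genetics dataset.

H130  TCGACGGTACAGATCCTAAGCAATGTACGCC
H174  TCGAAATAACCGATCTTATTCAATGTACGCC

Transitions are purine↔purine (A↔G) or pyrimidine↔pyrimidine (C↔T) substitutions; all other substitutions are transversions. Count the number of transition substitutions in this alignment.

2

Mismatches occur at site 5 (C/A, transversion), site 6 (G/A, transition), site 7 (G/T, transversion), site 8 (T/A, transversion), site 11 (A/C, transversion), site 16 (C/T, transition), site 19 (A/T, transversion), site 20 (G/T, transversion).
Of the 8 differences, 2 transitions and 6 transversions, so the answer is 2.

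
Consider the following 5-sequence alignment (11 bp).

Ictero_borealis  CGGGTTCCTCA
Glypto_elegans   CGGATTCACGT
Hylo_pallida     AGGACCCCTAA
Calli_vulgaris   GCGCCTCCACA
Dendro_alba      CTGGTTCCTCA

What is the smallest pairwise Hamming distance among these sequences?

Pairwise Hamming distances:
  Ictero_borealis vs Glypto_elegans: 5
  Ictero_borealis vs Hylo_pallida: 5
  Ictero_borealis vs Calli_vulgaris: 5
  Ictero_borealis vs Dendro_alba: 1
  Glypto_elegans vs Hylo_pallida: 7
  Glypto_elegans vs Calli_vulgaris: 8
  Glypto_elegans vs Dendro_alba: 6
  Hylo_pallida vs Calli_vulgaris: 6
  Hylo_pallida vs Dendro_alba: 6
  Calli_vulgaris vs Dendro_alba: 5
The smallest is 1, between Ictero_borealis and Dendro_alba.

1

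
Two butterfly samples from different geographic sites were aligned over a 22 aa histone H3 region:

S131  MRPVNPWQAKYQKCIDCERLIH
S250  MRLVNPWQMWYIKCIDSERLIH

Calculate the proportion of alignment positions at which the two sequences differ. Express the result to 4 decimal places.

0.2273

The sequences differ at positions 3 (P/L), 9 (A/M), 10 (K/W), 12 (Q/I), 17 (C/S).
There are 5 differences over 22 sites, so p = 5/22 = 0.2273.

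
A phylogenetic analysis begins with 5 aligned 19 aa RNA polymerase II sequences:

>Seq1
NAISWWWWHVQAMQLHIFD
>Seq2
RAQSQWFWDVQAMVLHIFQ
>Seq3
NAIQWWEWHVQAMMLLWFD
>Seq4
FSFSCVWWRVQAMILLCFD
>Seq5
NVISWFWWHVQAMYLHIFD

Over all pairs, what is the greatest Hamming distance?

11

Pairwise Hamming distances:
  Seq1 vs Seq2: 7
  Seq1 vs Seq3: 5
  Seq1 vs Seq4: 9
  Seq1 vs Seq5: 3
  Seq2 vs Seq3: 10
  Seq2 vs Seq4: 11
  Seq2 vs Seq5: 9
  Seq3 vs Seq4: 10
  Seq3 vs Seq5: 7
  Seq4 vs Seq5: 9
The largest is 11, between Seq2 and Seq4.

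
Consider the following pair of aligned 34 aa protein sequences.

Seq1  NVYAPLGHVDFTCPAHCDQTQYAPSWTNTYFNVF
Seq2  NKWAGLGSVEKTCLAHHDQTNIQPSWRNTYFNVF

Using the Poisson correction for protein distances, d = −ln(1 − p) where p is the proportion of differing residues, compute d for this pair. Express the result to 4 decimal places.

0.4353

Differing sites — 2:V/K; 3:Y/W; 5:P/G; 8:H/S; 10:D/E; 11:F/K; 14:P/L; 17:C/H; 21:Q/N; 22:Y/I; 23:A/Q; 27:T/R.
p = 12/34 = 0.352941.
d = −ln(1 − 0.352941) = −ln(0.647059) = 0.4353.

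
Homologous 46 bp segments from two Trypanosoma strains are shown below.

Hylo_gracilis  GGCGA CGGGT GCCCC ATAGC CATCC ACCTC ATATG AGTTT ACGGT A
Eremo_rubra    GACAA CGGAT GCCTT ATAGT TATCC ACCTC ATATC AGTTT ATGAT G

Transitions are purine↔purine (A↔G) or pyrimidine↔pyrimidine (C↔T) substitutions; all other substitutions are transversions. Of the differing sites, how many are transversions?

Differing sites — 2:G/A (Ti); 4:G/A (Ti); 9:G/A (Ti); 14:C/T (Ti); 15:C/T (Ti); 20:C/T (Ti); 21:C/T (Ti); 35:G/C (Tv); 42:C/T (Ti); 44:G/A (Ti); 46:A/G (Ti).
Of the 11 differences, 10 transitions and 1 transversion, so the answer is 1.

1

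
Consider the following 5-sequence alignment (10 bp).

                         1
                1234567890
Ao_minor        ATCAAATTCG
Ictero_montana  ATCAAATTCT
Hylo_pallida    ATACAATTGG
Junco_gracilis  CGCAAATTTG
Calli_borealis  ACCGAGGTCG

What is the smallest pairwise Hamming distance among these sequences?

Pairwise Hamming distances:
  Ao_minor vs Ictero_montana: 1
  Ao_minor vs Hylo_pallida: 3
  Ao_minor vs Junco_gracilis: 3
  Ao_minor vs Calli_borealis: 4
  Ictero_montana vs Hylo_pallida: 4
  Ictero_montana vs Junco_gracilis: 4
  Ictero_montana vs Calli_borealis: 5
  Hylo_pallida vs Junco_gracilis: 5
  Hylo_pallida vs Calli_borealis: 6
  Junco_gracilis vs Calli_borealis: 6
The smallest is 1, between Ao_minor and Ictero_montana.

1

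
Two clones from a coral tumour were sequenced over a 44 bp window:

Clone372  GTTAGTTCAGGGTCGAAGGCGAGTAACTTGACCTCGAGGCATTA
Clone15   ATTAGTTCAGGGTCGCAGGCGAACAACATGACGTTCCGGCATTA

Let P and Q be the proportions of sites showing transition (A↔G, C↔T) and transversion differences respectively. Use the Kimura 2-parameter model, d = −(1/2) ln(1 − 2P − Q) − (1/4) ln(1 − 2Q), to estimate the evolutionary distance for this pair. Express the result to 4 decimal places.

Differing sites — 1:G/A (Ti); 16:A/C (Tv); 23:G/A (Ti); 24:T/C (Ti); 28:T/A (Tv); 33:C/G (Tv); 35:C/T (Ti); 36:G/C (Tv); 37:A/C (Tv).
Of the 9 differences, 4 transitions and 5 transversions over 44 sites: P = 4/44 = 0.090909, Q = 5/44 = 0.113636.
d = −0.5·ln(0.704546) − 0.25·ln(0.772728) = −0.5·(-0.350202) − 0.25·(-0.257828) = 0.2396.

0.2396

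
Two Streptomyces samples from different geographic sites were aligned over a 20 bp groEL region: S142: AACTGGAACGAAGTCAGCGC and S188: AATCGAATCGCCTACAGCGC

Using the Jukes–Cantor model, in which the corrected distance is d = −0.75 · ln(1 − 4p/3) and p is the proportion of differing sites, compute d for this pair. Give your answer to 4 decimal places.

Differing sites — 3:C/T; 4:T/C; 6:G/A; 8:A/T; 11:A/C; 12:A/C; 13:G/T; 14:T/A.
p = 8/20 = 0.400000.
d = −0.75 · ln(1 − (4/3)·0.400000) = −0.75 · ln(0.466667) = −0.75 · (-0.762139) = 0.5716.

0.5716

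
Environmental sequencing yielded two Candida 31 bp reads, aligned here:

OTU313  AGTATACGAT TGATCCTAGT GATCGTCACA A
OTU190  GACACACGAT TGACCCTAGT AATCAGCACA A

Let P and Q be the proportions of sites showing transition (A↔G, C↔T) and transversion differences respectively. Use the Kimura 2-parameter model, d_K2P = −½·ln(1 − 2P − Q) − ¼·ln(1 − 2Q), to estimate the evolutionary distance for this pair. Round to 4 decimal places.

0.3474

The sequences differ at positions 1 (A/G, transition), 2 (G/A, transition), 3 (T/C, transition), 5 (T/C, transition), 14 (T/C, transition), 21 (G/A, transition), 25 (G/A, transition), 26 (T/G, transversion).
Of the 8 differences, 7 transitions and 1 transversion over 31 sites: P = 7/31 = 0.225806, Q = 1/31 = 0.032258.
d = −0.5·ln(0.516130) − 0.25·ln(0.935484) = −0.5·(-0.661397) − 0.25·(-0.066691) = 0.3474.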